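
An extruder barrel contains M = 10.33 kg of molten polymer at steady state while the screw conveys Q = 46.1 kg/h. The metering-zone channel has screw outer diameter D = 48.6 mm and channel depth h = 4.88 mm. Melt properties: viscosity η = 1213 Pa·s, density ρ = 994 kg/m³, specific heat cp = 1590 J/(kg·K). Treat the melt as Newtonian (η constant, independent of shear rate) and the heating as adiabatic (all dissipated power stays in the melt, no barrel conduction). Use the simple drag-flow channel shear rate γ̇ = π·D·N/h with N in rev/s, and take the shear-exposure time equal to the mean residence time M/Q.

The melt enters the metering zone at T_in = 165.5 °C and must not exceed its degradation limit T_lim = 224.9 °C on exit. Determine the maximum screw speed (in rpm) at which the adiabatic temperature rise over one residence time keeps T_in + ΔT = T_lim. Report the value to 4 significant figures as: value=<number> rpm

value=18.78 rpm

Convert throughput: Q = 46.1 kg/h = 46.1/3600 = 0.0128056 kg/s
Mean residence time: t_res = M/Q_s = 10.33 kg / 0.0128056 kg/s = 806.681 s
Convert to metres: D = 0.0486 m, h = 0.00488 m
ΔT_a = T_lim − T_in = 224.9 °C − 165.5 °C = 59.4 K
γ̇_max² = ΔT_a·ρ·cp / (η·t_res) = [59.4 × 994 × 1590] / [1213 × 806.681] = 95.9417 s⁻²
γ̇_max = sqrt(95.9417) = 9.79498 s⁻¹
N_max = γ̇_max h / (πD) = 9.79498·0.00488/(π·0.0486) = 0.313067 rev/s → ×60 = 18.784 rpm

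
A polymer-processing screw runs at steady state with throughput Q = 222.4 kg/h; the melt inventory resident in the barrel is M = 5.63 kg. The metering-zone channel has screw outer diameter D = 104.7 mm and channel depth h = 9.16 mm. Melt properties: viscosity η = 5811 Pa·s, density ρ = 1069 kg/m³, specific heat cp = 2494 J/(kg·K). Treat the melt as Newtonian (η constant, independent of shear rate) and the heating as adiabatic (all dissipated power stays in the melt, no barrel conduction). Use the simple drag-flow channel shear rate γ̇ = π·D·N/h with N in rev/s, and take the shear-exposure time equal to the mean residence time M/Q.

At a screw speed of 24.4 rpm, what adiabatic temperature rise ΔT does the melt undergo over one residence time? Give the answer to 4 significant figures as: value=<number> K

value=42.36 K

Convert throughput: Q = 222.4 kg/h = 222.4/3600 = 0.0617778 kg/s
t_res = M / Q_s = 5.63 / 0.0617778 = 91.1331 s
D = 104.7 mm = 0.1047 m;  h = 9.16 mm = 0.00916 m;  N = 24.4 rpm / 60 = 0.406667 rev/s
Shear rate: γ̇ = πDN/h = π·0.1047·0.406667/0.00916 = 14.6029 s⁻¹
ΔT = η·γ̇²·t_res/(ρ·cp) = [5811 × 14.6029² × 91.1331] / [1069 × 2494] = 42.3577 K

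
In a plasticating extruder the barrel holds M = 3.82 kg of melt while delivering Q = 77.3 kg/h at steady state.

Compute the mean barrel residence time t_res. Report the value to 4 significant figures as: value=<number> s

Q_s = Q / 3600 = 77.3 / 3600 = 0.0214722 kg/s
t_res = M / Q_s = 3.82 / 0.0214722 = 177.904 s

value=177.9 s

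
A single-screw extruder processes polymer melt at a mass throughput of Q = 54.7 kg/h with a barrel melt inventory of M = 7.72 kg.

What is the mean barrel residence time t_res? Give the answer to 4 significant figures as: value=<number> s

value=508.1 s

Q_s = Q / 3600 = 54.7 / 3600 = 0.0151944 kg/s
Mean residence time: t_res = M/Q_s = 7.72 kg / 0.0151944 kg/s = 508.08 s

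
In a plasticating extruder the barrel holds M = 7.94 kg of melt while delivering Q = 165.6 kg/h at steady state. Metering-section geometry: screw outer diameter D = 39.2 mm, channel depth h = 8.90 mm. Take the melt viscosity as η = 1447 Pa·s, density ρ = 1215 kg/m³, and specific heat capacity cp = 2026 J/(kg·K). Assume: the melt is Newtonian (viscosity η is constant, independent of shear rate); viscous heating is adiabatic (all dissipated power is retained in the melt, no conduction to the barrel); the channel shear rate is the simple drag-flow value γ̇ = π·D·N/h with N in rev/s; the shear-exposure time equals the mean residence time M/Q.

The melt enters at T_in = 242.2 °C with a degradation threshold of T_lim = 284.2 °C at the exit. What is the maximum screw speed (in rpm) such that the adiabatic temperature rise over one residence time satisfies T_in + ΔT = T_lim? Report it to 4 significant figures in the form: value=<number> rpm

Convert throughput: Q = 165.6 kg/h = 165.6/3600 = 0.046 kg/s
t_res = M / Q_s = 7.94 / 0.046 = 172.609 s
D = 39.2 mm = 0.0392 m;  h = 8.90 mm = 0.0089 m
ΔT_a = T_lim − T_in = 284.2 − 242.2 = 42 K
Invert ΔT = ηγ̇²t_res/(ρcp) for γ̇: γ̇_max² = ΔT_a ρ cp / (η t_res) = 42·1215·2026 / (1447·172.609) = 413.937 s⁻²
Take the square root: γ̇_max = √(413.937) = 20.3454 s⁻¹
Solve γ̇ = πDN/h for N: N_max = γ̇_max·h/(π·D) = 20.3454 × 0.0089 / (π × 0.0392) = 1.47035 rev/s = 88.221 rpm

value=88.22 rpm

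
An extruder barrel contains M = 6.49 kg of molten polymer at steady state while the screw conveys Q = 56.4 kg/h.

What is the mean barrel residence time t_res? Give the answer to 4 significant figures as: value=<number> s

value=414.3 s

Throughput in SI: Q_s = 56.4 kg/h ÷ 3600 s/h = 0.0156667 kg/s
t_res = M / Q_s = 6.49 / 0.0156667 = 414.255 s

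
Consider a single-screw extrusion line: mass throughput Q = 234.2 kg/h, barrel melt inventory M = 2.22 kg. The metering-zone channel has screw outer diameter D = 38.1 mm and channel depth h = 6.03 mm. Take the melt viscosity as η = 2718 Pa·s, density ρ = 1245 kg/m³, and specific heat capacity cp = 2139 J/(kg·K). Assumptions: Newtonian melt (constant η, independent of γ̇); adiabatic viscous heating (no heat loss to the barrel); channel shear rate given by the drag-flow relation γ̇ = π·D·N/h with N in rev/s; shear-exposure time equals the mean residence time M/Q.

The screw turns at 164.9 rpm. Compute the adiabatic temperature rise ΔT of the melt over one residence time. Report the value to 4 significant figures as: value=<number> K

Q_s = Q / 3600 = 234.2 / 3600 = 0.0650556 kg/s
t_res = M / Q_s = 2.22 ÷ 0.0650556 = 34.1247 s
Geometry in metres: D = 38.1 mm → 0.0381 m, h = 6.03 mm → 0.00603 m; screw speed N = 164.9 rpm = 2.74833 rev/s
Shear rate: γ̇ = πDN/h = π·0.0381·2.74833/0.00603 = 54.554 s⁻¹
ΔT = η·γ̇²·t_res/(ρ·cp) = [2718 × 54.554² × 34.1247] / [1245 × 2139] = 103.655 K

value=103.7 K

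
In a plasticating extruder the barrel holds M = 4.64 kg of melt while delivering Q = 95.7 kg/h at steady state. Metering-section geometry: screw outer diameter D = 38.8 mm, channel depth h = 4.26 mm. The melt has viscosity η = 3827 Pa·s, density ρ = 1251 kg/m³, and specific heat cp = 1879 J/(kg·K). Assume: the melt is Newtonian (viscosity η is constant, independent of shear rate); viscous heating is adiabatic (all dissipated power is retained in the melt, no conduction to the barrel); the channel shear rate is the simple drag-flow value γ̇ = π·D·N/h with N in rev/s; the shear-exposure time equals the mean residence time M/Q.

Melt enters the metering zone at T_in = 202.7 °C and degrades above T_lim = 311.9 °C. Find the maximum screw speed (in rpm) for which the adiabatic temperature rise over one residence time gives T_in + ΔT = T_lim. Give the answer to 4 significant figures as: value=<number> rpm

Convert throughput: Q = 95.7 kg/h = 95.7/3600 = 0.0265833 kg/s
t_res = M / Q_s = 4.64 / 0.0265833 = 174.545 s
Geometry in SI: D = 38.8 mm → 0.0388 m, h = 4.26 mm → 0.00426 m
ΔT_a = T_lim − T_in = 311.9 − 202.7 = 109.2 K
γ̇_max² = ΔT_a·ρ·cp/(η·t_res) = 109.2·1251·1879/(3827·174.545) = 384.273 s⁻²
γ̇_max = √384.273 = 19.6029 s⁻¹
N_max = γ̇_max·h / (π·D) = 19.6029 · 0.00426 / (π · 0.0388) = 0.68509 rev/s = 41.1054 rpm

value=41.11 rpm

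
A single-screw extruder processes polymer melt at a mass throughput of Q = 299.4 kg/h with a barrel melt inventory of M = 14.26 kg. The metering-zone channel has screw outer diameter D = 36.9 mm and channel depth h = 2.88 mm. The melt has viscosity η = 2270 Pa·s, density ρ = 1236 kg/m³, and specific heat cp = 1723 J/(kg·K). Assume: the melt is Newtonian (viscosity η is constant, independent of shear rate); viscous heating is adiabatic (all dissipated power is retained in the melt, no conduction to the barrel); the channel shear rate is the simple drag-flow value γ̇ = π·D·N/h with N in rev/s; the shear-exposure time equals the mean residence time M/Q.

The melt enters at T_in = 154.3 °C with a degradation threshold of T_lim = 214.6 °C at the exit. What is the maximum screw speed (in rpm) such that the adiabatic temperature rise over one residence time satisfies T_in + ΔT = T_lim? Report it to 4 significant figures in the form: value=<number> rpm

value=27.08 rpm

Convert throughput: Q = 299.4 kg/h = 299.4/3600 = 0.0831667 kg/s
t_res = M / Q_s = 14.26 ÷ 0.0831667 = 171.463 s
D = 36.9 mm = 0.0369 m;  h = 2.88 mm = 0.00288 m
ΔT_a = T_lim − T_in = 214.6 − 154.3 = 60.3 K
γ̇_max² = ΔT_a·ρ·cp/(η·t_res) = 60.3·1236·1723/(2270·171.463) = 329.932 s⁻²
γ̇_max = sqrt(329.932) = 18.164 s⁻¹
Solve γ̇ = πDN/h for N: N_max = γ̇_max·h/(π·D) = 18.164 × 0.00288 / (π × 0.0369) = 0.451262 rev/s = 27.0757 rpm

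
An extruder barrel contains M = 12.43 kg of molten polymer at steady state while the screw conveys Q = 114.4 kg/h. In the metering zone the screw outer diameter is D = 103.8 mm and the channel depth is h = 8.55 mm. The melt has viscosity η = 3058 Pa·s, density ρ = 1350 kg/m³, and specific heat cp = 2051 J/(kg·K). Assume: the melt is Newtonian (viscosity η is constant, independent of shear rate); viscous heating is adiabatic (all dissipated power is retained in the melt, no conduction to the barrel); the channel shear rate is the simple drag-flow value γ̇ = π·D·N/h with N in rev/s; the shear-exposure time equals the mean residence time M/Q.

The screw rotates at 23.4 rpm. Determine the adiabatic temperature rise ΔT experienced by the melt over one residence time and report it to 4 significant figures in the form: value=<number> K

Convert throughput: Q = 114.4 kg/h = 114.4/3600 = 0.0317778 kg/s
Mean residence time: t_res = M/Q_s = 12.43 kg / 0.0317778 kg/s = 391.154 s
Convert to SI: D = 0.1038 m, h = 0.00855 m, N = 23.4/60 = 0.39 rev/s
γ̇ = π·D·N / h = π · 0.1038 · 0.39 / 0.00855 = 14.8746 s⁻¹
ΔT = η·γ̇²·t_res / (ρ·cp) = 3058 · (14.8746)² · 391.154 / (1350 · 2051) = 95.5822 K

value=95.58 K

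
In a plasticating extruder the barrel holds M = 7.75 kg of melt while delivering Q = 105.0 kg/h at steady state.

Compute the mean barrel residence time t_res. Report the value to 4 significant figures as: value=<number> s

value=265.7 s

Q_s = Q / 3600 = 105.0 / 3600 = 0.0291667 kg/s
t_res = M / Q_s = 7.75 ÷ 0.0291667 = 265.714 s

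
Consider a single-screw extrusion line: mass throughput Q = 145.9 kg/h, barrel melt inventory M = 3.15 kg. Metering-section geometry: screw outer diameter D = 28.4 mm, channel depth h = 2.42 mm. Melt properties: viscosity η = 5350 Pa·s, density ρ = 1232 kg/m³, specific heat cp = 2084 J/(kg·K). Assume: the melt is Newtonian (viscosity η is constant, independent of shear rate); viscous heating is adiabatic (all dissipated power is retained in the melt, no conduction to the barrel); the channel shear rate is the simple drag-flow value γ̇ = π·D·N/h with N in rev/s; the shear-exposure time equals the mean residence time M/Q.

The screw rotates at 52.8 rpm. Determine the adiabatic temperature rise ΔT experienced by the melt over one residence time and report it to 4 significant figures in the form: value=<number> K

value=170.5 K

Convert throughput: Q = 145.9 kg/h = 145.9/3600 = 0.0405278 kg/s
t_res = M / Q_s = 3.15 ÷ 0.0405278 = 77.7245 s
Geometry in metres: D = 28.4 mm → 0.0284 m, h = 2.42 mm → 0.00242 m; screw speed N = 52.8 rpm = 0.88 rev/s
γ̇ = π·D·N / h = π · 0.0284 · 0.88 / 0.00242 = 32.4441 s⁻¹
Adiabatic rise: ΔT = η γ̇² t_res / (ρ cp) = 5350·(32.4441)²·77.7245 / (1232·2084) = 170.48 K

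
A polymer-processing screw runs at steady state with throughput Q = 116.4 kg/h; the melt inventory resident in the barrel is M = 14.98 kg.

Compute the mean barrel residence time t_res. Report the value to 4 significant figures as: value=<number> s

value=463.3 s

Convert throughput: Q = 116.4 kg/h = 116.4/3600 = 0.0323333 kg/s
Mean residence time: t_res = M/Q_s = 14.98 kg / 0.0323333 kg/s = 463.299 s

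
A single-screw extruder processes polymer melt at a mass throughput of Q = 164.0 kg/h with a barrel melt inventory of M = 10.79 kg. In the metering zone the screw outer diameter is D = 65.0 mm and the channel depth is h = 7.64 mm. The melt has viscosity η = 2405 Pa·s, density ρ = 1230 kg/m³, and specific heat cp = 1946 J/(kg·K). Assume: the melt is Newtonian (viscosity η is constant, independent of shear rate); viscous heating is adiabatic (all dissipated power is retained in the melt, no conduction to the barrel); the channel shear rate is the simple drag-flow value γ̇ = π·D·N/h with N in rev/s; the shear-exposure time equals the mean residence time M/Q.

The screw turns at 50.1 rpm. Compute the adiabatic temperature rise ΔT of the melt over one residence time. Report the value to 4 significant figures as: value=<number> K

Convert throughput: Q = 164.0 kg/h = 164.0/3600 = 0.0455556 kg/s
t_res = M / Q_s = 10.79 ÷ 0.0455556 = 236.854 s
Geometry in metres: D = 65.0 mm → 0.065 m, h = 7.64 mm → 0.00764 m; screw speed N = 50.1 rpm = 0.835 rev/s
γ̇ = π D N / h = (π)(0.065)(0.835) / 0.00764 = 22.3181 s⁻¹
ΔT = η·γ̇²·t_res / (ρ·cp) = 2405 · (22.3181)² · 236.854 / (1230 · 1946) = 118.539 K

value=118.5 K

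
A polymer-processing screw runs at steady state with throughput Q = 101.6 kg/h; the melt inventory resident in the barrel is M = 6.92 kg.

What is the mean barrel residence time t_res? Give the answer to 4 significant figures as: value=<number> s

value=245.2 s

Convert throughput: Q = 101.6 kg/h = 101.6/3600 = 0.0282222 kg/s
Mean residence time: t_res = M/Q_s = 6.92 kg / 0.0282222 kg/s = 245.197 s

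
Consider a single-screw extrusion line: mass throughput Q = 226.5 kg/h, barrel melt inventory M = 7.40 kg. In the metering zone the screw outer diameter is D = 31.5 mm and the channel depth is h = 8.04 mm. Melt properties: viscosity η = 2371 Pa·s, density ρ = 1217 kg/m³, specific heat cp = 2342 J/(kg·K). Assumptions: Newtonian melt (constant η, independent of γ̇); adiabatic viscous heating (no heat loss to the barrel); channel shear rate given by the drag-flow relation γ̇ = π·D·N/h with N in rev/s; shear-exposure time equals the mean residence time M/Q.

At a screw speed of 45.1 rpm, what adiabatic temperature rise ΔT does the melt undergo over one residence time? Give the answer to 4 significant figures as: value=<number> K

Q_s = Q / 3600 = 226.5 / 3600 = 0.0629167 kg/s
t_res = M / Q_s = 7.40 / 0.0629167 = 117.616 s
Convert to SI: D = 0.0315 m, h = 0.00804 m, N = 45.1/60 = 0.751667 rev/s
γ̇ = π·D·N / h = π · 0.0315 · 0.751667 / 0.00804 = 9.25187 s⁻¹
Adiabatic rise: ΔT = η γ̇² t_res / (ρ cp) = 2371·(9.25187)²·117.616 / (1217·2342) = 8.3749 K

value=8.375 K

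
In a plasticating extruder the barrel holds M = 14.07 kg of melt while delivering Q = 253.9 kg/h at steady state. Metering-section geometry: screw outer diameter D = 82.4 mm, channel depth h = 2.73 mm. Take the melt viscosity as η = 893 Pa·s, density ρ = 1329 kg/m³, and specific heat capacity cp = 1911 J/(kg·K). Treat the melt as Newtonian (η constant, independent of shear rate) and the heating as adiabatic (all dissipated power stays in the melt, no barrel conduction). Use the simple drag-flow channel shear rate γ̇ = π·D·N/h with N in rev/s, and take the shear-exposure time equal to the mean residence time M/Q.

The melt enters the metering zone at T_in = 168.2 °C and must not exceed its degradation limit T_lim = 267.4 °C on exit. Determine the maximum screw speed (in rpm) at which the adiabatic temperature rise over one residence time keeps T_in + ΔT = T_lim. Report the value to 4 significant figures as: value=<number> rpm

value=23.80 rpm

Throughput in SI: Q_s = 253.9 kg/h ÷ 3600 s/h = 0.0705278 kg/s
Mean residence time: t_res = M/Q_s = 14.07 kg / 0.0705278 kg/s = 199.496 s
D = 82.4 mm = 0.0824 m;  h = 2.73 mm = 0.00273 m
Allowable rise: ΔT_a = T_lim − T_in = 267.4 − 168.2 = 99.2 K
γ̇_max² = ΔT_a·ρ·cp / (η·t_res) = [99.2 × 1329 × 1911] / [893 × 199.496] = 1414.2 s⁻²
γ̇_max = √1414.2 = 37.6059 s⁻¹
N_max = γ̇_max h / (πD) = 37.6059·0.00273/(π·0.0824) = 0.39659 rev/s → ×60 = 23.7954 rpm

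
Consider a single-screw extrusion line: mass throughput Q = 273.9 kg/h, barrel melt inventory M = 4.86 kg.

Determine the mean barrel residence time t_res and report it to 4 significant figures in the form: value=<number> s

value=63.88 s

Q_s = Q / 3600 = 273.9 / 3600 = 0.0760833 kg/s
t_res = M / Q_s = 4.86 / 0.0760833 = 63.8773 s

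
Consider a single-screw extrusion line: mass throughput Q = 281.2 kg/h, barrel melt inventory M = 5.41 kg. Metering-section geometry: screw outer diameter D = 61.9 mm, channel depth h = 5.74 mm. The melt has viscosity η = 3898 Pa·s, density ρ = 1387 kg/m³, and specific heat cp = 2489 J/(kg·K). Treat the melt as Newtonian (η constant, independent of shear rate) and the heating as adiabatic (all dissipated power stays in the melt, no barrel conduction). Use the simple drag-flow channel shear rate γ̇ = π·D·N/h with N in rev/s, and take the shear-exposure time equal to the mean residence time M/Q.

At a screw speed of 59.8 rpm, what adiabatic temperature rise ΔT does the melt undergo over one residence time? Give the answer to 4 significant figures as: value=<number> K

Convert throughput: Q = 281.2 kg/h = 281.2/3600 = 0.0781111 kg/s
Mean residence time: t_res = M/Q_s = 5.41 kg / 0.0781111 kg/s = 69.2603 s
Convert to SI: D = 0.0619 m, h = 0.00574 m, N = 59.8/60 = 0.996667 rev/s
γ̇ = π·D·N / h = π · 0.0619 · 0.996667 / 0.00574 = 33.7659 s⁻¹
ΔT = η·γ̇²·t_res/(ρ·cp) = [3898 × 33.7659² × 69.2603] / [1387 × 2489] = 89.1625 K

value=89.16 K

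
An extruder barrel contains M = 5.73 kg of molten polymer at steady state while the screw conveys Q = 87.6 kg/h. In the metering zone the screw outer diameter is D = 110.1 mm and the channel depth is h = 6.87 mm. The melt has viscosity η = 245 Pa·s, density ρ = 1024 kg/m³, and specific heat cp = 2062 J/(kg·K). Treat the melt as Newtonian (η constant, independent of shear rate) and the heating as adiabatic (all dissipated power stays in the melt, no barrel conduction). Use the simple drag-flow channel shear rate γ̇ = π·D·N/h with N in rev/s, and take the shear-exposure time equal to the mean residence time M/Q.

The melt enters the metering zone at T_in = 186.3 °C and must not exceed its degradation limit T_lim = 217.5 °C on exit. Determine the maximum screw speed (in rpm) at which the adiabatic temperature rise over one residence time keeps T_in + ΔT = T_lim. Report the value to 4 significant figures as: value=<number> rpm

Throughput in SI: Q_s = 87.6 kg/h ÷ 3600 s/h = 0.0243333 kg/s
t_res = M / Q_s = 5.73 ÷ 0.0243333 = 235.479 s
D = 110.1 mm = 0.1101 m;  h = 6.87 mm = 0.00687 m
ΔT_a = T_lim − T_in = 217.5 °C − 186.3 °C = 31.2 K
Invert ΔT = ηγ̇²t_res/(ρcp) for γ̇: γ̇_max² = ΔT_a ρ cp / (η t_res) = 31.2·1024·2062 / (245·235.479) = 1141.89 s⁻²
γ̇_max = √1141.89 = 33.7919 s⁻¹
N_max = γ̇_max·h / (π·D) = 33.7919 · 0.00687 / (π · 0.1101) = 0.671169 rev/s = 40.2701 rpm

value=40.27 rpm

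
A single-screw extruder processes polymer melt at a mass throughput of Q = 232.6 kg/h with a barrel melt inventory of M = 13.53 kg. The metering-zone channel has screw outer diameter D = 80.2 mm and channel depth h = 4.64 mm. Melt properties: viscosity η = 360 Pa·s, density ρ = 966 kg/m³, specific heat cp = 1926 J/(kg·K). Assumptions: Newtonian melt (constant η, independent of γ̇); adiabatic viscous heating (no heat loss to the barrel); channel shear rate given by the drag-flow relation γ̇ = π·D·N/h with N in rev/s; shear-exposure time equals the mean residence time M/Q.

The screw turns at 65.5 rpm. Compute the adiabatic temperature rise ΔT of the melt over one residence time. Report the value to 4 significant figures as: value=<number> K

value=142.4 K

Q_s = Q / 3600 = 232.6 / 3600 = 0.0646111 kg/s
t_res = M / Q_s = 13.53 / 0.0646111 = 209.407 s
Convert to SI: D = 0.0802 m, h = 0.00464 m, N = 65.5/60 = 1.09167 rev/s
γ̇ = π·D·N / h = π · 0.0802 · 1.09167 / 0.00464 = 59.2784 s⁻¹
ΔT = η·γ̇²·t_res/(ρ·cp) = [360 × 59.2784² × 209.407] / [966 × 1926] = 142.381 K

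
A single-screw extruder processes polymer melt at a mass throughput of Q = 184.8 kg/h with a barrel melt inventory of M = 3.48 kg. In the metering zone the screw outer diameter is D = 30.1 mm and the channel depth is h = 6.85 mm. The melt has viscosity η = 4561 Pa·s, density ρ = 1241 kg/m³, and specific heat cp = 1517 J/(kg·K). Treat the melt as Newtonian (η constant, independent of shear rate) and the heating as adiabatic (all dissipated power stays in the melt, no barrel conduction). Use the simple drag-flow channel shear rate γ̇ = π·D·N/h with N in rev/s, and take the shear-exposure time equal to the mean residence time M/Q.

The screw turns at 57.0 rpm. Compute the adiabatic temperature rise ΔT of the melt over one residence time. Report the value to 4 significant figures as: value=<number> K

value=28.25 K

Q_s = Q / 3600 = 184.8 / 3600 = 0.0513333 kg/s
t_res = M / Q_s = 3.48 ÷ 0.0513333 = 67.7922 s
Convert to SI: D = 0.0301 m, h = 0.00685 m, N = 57.0/60 = 0.95 rev/s
γ̇ = π·D·N / h = π · 0.0301 · 0.95 / 0.00685 = 13.1144 s⁻¹
Adiabatic rise: ΔT = η γ̇² t_res / (ρ cp) = 4561·(13.1144)²·67.7922 / (1241·1517) = 28.2476 K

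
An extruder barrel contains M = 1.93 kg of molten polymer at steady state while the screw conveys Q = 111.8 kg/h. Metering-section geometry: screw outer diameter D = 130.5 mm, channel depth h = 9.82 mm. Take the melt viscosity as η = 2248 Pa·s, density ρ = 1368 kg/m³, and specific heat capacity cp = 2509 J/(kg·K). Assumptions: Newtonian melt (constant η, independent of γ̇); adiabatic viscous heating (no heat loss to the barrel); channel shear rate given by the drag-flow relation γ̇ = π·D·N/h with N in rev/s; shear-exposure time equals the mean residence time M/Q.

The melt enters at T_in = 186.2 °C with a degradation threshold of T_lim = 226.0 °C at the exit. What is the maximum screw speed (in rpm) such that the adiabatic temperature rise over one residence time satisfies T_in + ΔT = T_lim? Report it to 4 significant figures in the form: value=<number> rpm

Q_s = Q / 3600 = 111.8 / 3600 = 0.0310556 kg/s
t_res = M / Q_s = 1.93 / 0.0310556 = 62.1467 s
D = 130.5 mm = 0.1305 m;  h = 9.82 mm = 0.00982 m
ΔT_a = T_lim − T_in = 226.0 − 186.2 = 39.8 K
γ̇_max² = ΔT_a·ρ·cp / (η·t_res) = [39.8 × 1368 × 2509] / [2248 × 62.1467] = 977.812 s⁻²
γ̇_max = sqrt(977.812) = 31.27 s⁻¹
N_max = γ̇_max h / (πD) = 31.27·0.00982/(π·0.1305) = 0.748995 rev/s → ×60 = 44.9397 rpm

value=44.94 rpm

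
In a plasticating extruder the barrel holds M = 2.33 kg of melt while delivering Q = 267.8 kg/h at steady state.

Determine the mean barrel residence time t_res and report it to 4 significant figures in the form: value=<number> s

Q_s = Q / 3600 = 267.8 / 3600 = 0.0743889 kg/s
t_res = M / Q_s = 2.33 ÷ 0.0743889 = 31.3219 s

value=31.32 s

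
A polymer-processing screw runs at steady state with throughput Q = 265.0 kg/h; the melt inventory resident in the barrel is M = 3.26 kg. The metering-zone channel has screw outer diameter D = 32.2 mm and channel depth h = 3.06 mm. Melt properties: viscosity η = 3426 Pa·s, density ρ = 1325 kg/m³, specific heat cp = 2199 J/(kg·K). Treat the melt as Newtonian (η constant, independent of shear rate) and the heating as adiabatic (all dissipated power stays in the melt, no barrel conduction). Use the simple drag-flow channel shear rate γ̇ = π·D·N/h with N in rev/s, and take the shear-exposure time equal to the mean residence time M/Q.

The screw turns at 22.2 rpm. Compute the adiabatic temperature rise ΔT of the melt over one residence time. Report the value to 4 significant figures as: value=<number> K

value=7.791 K

Convert throughput: Q = 265.0 kg/h = 265.0/3600 = 0.0736111 kg/s
t_res = M / Q_s = 3.26 / 0.0736111 = 44.2868 s
Geometry in metres: D = 32.2 mm → 0.0322 m, h = 3.06 mm → 0.00306 m; screw speed N = 22.2 rpm = 0.37 rev/s
γ̇ = π D N / h = (π)(0.0322)(0.37) / 0.00306 = 12.2317 s⁻¹
ΔT = η·γ̇²·t_res/(ρ·cp) = [3426 × 12.2317² × 44.2868] / [1325 × 2199] = 7.79099 K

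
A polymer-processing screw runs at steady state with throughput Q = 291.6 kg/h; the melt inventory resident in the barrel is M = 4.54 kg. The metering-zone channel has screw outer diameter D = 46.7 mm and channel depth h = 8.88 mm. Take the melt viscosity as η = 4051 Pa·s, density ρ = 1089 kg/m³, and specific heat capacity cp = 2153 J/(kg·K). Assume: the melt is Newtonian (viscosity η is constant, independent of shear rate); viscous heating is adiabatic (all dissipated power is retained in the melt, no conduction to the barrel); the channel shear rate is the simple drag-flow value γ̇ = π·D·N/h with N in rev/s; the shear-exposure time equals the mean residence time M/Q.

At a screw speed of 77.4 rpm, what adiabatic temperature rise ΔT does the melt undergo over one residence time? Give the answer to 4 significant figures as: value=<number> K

value=43.99 K

Convert throughput: Q = 291.6 kg/h = 291.6/3600 = 0.081 kg/s
t_res = M / Q_s = 4.54 / 0.081 = 56.0494 s
D = 46.7 mm = 0.0467 m;  h = 8.88 mm = 0.00888 m;  N = 77.4 rpm / 60 = 1.29 rev/s
γ̇ = π D N / h = (π)(0.0467)(1.29) / 0.00888 = 21.3129 s⁻¹
Adiabatic rise: ΔT = η γ̇² t_res / (ρ cp) = 4051·(21.3129)²·56.0494 / (1089·2153) = 43.9894 K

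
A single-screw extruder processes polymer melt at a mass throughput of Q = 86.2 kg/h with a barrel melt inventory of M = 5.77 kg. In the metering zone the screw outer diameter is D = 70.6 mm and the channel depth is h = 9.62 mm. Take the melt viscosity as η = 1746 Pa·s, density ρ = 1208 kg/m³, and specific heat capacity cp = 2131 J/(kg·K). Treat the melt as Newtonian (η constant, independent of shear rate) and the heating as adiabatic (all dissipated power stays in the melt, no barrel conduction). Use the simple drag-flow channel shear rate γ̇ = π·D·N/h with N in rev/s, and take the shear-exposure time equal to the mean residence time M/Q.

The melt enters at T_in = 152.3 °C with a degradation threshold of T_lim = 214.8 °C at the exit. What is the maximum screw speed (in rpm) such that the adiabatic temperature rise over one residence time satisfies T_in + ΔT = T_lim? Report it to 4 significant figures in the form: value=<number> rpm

Throughput in SI: Q_s = 86.2 kg/h ÷ 3600 s/h = 0.0239444 kg/s
t_res = M / Q_s = 5.77 / 0.0239444 = 240.974 s
D = 70.6 mm = 0.0706 m;  h = 9.62 mm = 0.00962 m
ΔT_a = T_lim − T_in = 214.8 °C − 152.3 °C = 62.5 K
γ̇_max² = ΔT_a·ρ·cp / (η·t_res) = [62.5 × 1208 × 2131] / [1746 × 240.974] = 382.398 s⁻²
Take the square root: γ̇_max = √(382.398) = 19.555 s⁻¹
N_max = γ̇_max h / (πD) = 19.555·0.00962/(π·0.0706) = 0.848161 rev/s → ×60 = 50.8896 rpm

value=50.89 rpm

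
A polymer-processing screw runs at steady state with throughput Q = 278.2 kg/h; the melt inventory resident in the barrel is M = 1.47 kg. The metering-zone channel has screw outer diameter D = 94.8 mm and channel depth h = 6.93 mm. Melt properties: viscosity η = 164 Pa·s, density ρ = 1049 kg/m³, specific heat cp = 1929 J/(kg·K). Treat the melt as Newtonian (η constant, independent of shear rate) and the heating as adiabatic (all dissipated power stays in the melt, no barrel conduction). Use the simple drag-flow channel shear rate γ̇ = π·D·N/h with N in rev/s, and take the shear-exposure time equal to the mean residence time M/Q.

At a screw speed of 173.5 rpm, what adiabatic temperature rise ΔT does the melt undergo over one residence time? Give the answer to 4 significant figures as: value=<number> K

Throughput in SI: Q_s = 278.2 kg/h ÷ 3600 s/h = 0.0772778 kg/s
t_res = M / Q_s = 1.47 / 0.0772778 = 19.0223 s
Geometry in metres: D = 94.8 mm → 0.0948 m, h = 6.93 mm → 0.00693 m; screw speed N = 173.5 rpm = 2.89167 rev/s
γ̇ = π D N / h = (π)(0.0948)(2.89167) / 0.00693 = 124.272 s⁻¹
ΔT = η·γ̇²·t_res/(ρ·cp) = [164 × 124.272² × 19.0223] / [1049 × 1929] = 23.8092 K

value=23.81 K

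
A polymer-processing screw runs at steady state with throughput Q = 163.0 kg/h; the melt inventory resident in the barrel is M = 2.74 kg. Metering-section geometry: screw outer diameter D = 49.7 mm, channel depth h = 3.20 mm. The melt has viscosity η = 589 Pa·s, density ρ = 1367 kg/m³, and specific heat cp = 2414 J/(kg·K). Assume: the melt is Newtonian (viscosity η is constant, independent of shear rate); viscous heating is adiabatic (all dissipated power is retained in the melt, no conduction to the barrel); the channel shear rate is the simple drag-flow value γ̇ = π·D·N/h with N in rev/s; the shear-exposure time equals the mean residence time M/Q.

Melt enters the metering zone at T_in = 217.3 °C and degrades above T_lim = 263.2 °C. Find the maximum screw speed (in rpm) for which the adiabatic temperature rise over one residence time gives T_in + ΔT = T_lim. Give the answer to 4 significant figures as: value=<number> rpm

value=80.16 rpm

Convert throughput: Q = 163.0 kg/h = 163.0/3600 = 0.0452778 kg/s
Mean residence time: t_res = M/Q_s = 2.74 kg / 0.0452778 kg/s = 60.5153 s
Convert to metres: D = 0.0497 m, h = 0.0032 m
ΔT_a = T_lim − T_in = 263.2 − 217.3 = 45.9 K
Invert ΔT = ηγ̇²t_res/(ρcp) for γ̇: γ̇_max² = ΔT_a ρ cp / (η t_res) = 45.9·1367·2414 / (589·60.5153) = 4249.5 s⁻²
Take the square root: γ̇_max = √(4249.5) = 65.1882 s⁻¹
N_max = γ̇_max h / (πD) = 65.1882·0.0032/(π·0.0497) = 1.33602 rev/s → ×60 = 80.1611 rpm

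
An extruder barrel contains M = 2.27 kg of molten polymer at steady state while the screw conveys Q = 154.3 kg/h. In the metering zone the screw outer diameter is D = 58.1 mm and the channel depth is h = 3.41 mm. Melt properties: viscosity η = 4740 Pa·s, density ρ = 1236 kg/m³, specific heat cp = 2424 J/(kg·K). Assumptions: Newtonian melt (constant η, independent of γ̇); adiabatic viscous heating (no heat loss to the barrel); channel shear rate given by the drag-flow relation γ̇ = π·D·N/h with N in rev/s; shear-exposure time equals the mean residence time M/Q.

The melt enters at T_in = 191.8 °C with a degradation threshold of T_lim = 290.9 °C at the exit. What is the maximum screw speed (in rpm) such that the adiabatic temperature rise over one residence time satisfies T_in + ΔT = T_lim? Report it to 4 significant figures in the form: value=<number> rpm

Convert throughput: Q = 154.3 kg/h = 154.3/3600 = 0.0428611 kg/s
t_res = M / Q_s = 2.27 ÷ 0.0428611 = 52.9618 s
Convert to metres: D = 0.0581 m, h = 0.00341 m
Allowable rise: ΔT_a = T_lim − T_in = 290.9 − 191.8 = 99.1 K
Invert ΔT = ηγ̇²t_res/(ρcp) for γ̇: γ̇_max² = ΔT_a ρ cp / (η t_res) = 99.1·1236·2424 / (4740·52.9618) = 1182.73 s⁻²
Take the square root: γ̇_max = √(1182.73) = 34.3908 s⁻¹
N_max = γ̇_max h / (πD) = 34.3908·0.00341/(π·0.0581) = 0.642496 rev/s → ×60 = 38.5498 rpm

value=38.55 rpm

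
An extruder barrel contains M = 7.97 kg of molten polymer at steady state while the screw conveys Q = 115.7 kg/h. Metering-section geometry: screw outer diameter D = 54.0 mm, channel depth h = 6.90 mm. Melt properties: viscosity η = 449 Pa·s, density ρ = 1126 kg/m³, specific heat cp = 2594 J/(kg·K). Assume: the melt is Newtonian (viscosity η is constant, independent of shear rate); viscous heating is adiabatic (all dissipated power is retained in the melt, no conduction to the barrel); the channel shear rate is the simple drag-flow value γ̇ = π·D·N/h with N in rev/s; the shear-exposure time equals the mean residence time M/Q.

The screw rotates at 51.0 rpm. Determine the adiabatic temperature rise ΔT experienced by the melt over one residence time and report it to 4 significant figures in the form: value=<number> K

Convert throughput: Q = 115.7 kg/h = 115.7/3600 = 0.0321389 kg/s
t_res = M / Q_s = 7.97 / 0.0321389 = 247.986 s
D = 54.0 mm = 0.054 m;  h = 6.90 mm = 0.0069 m;  N = 51.0 rpm / 60 = 0.85 rev/s
γ̇ = π D N / h = (π)(0.054)(0.85) / 0.0069 = 20.8984 s⁻¹
Adiabatic rise: ΔT = η γ̇² t_res / (ρ cp) = 449·(20.8984)²·247.986 / (1126·2594) = 16.6492 K

value=16.65 K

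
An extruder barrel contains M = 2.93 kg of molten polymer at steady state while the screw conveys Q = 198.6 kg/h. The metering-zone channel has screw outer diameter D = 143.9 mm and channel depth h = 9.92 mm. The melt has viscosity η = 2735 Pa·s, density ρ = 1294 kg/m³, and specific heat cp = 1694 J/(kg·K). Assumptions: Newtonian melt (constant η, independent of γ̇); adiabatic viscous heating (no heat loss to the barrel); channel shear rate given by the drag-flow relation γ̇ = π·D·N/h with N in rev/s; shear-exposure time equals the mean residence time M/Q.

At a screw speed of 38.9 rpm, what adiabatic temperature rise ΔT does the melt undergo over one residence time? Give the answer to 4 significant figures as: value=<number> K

Convert throughput: Q = 198.6 kg/h = 198.6/3600 = 0.0551667 kg/s
Mean residence time: t_res = M/Q_s = 2.93 kg / 0.0551667 kg/s = 53.1118 s
Convert to SI: D = 0.1439 m, h = 0.00992 m, N = 38.9/60 = 0.648333 rev/s
γ̇ = π D N / h = (π)(0.1439)(0.648333) / 0.00992 = 29.5459 s⁻¹
ΔT = η·γ̇²·t_res/(ρ·cp) = [2735 × 29.5459² × 53.1118] / [1294 × 1694] = 57.8489 K

value=57.85 K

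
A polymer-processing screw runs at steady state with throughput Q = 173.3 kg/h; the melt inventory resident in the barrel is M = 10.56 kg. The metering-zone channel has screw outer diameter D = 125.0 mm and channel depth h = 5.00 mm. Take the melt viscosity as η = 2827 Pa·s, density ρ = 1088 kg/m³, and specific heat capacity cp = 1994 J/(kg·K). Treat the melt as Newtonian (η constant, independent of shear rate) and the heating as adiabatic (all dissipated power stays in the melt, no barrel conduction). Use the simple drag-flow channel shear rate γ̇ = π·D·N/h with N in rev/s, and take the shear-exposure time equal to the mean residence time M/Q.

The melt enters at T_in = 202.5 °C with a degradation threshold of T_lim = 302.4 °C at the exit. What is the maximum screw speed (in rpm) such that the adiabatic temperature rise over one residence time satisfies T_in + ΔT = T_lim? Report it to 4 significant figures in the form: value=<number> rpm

value=14.28 rpm

Throughput in SI: Q_s = 173.3 kg/h ÷ 3600 s/h = 0.0481389 kg/s
t_res = M / Q_s = 10.56 ÷ 0.0481389 = 219.365 s
Convert to metres: D = 0.125 m, h = 0.005 m
ΔT_a = T_lim − T_in = 302.4 °C − 202.5 °C = 99.9 K
γ̇_max² = ΔT_a·ρ·cp/(η·t_res) = 99.9·1088·1994/(2827·219.365) = 349.483 s⁻²
γ̇_max = √349.483 = 18.6945 s⁻¹
N_max = γ̇_max h / (πD) = 18.6945·0.005/(π·0.125) = 0.238025 rev/s → ×60 = 14.2815 rpm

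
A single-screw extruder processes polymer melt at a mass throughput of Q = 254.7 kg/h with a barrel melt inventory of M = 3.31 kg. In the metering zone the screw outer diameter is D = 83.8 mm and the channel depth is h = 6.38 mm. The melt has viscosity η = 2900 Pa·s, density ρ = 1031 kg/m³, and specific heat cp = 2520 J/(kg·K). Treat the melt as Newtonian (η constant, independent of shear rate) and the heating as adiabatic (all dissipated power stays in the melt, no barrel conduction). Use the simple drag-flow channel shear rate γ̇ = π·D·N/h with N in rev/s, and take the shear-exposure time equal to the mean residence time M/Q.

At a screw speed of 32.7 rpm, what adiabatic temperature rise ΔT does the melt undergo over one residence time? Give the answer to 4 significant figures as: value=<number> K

value=26.41 K

Throughput in SI: Q_s = 254.7 kg/h ÷ 3600 s/h = 0.07075 kg/s
t_res = M / Q_s = 3.31 / 0.07075 = 46.7845 s
D = 83.8 mm = 0.0838 m;  h = 6.38 mm = 0.00638 m;  N = 32.7 rpm / 60 = 0.545 rev/s
γ̇ = π·D·N / h = π · 0.0838 · 0.545 / 0.00638 = 22.489 s⁻¹
ΔT = η·γ̇²·t_res/(ρ·cp) = [2900 × 22.489² × 46.7845] / [1031 × 2520] = 26.4107 K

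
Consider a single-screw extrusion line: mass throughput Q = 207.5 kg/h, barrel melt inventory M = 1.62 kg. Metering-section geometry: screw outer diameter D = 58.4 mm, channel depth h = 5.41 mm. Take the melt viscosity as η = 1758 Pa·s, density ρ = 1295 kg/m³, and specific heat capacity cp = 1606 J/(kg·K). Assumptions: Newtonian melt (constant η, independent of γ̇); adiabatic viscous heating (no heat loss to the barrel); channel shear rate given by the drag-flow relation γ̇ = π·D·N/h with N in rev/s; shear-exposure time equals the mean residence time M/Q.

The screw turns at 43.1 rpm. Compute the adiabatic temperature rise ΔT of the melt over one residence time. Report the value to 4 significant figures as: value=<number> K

Q_s = Q / 3600 = 207.5 / 3600 = 0.0576389 kg/s
t_res = M / Q_s = 1.62 ÷ 0.0576389 = 28.106 s
Geometry in metres: D = 58.4 mm → 0.0584 m, h = 5.41 mm → 0.00541 m; screw speed N = 43.1 rpm = 0.718333 rev/s
Shear rate: γ̇ = πDN/h = π·0.0584·0.718333/0.00541 = 24.3608 s⁻¹
ΔT = η·γ̇²·t_res/(ρ·cp) = [1758 × 24.3608² × 28.106] / [1295 × 1606] = 14.0989 K

value=14.10 K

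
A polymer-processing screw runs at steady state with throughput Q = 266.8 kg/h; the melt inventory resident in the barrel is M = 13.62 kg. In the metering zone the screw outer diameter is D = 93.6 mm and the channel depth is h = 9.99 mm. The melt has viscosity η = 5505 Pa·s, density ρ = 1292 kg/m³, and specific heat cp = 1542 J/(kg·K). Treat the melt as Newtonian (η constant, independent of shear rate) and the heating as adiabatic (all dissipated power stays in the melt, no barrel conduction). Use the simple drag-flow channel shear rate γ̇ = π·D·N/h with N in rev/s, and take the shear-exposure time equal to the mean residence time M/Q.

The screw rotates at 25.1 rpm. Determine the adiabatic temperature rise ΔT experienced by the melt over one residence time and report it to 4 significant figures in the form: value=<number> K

Q_s = Q / 3600 = 266.8 / 3600 = 0.0741111 kg/s
Mean residence time: t_res = M/Q_s = 13.62 kg / 0.0741111 kg/s = 183.778 s
D = 93.6 mm = 0.0936 m;  h = 9.99 mm = 0.00999 m;  N = 25.1 rpm / 60 = 0.418333 rev/s
γ̇ = π D N / h = (π)(0.0936)(0.418333) / 0.00999 = 12.3135 s⁻¹
ΔT = η·γ̇²·t_res/(ρ·cp) = [5505 × 12.3135² × 183.778] / [1292 × 1542] = 76.9963 K

value=77.00 K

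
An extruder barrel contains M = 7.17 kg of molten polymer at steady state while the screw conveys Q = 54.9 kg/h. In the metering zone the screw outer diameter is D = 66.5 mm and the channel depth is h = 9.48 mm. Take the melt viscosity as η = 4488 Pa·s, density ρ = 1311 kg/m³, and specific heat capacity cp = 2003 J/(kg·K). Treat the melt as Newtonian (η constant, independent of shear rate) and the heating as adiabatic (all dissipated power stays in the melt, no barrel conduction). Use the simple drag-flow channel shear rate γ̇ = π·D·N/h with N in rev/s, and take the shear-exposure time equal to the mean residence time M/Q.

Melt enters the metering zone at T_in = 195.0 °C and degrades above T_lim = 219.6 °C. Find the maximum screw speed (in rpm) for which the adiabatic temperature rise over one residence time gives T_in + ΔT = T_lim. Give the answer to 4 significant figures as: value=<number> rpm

value=15.06 rpm

Convert throughput: Q = 54.9 kg/h = 54.9/3600 = 0.01525 kg/s
t_res = M / Q_s = 7.17 ÷ 0.01525 = 470.164 s
Geometry in SI: D = 66.5 mm → 0.0665 m, h = 9.48 mm → 0.00948 m
Allowable rise: ΔT_a = T_lim − T_in = 219.6 − 195.0 = 24.6 K
γ̇_max² = ΔT_a·ρ·cp/(η·t_res) = 24.6·1311·2003/(4488·470.164) = 30.6138 s⁻²
γ̇_max = √30.6138 = 5.53297 s⁻¹
Solve γ̇ = πDN/h for N: N_max = γ̇_max·h/(π·D) = 5.53297 × 0.00948 / (π × 0.0665) = 0.25107 rev/s = 15.0642 rpm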